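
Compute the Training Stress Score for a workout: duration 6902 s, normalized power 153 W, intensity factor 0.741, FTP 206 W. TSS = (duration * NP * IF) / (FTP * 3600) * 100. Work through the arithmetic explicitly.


Product = 6902 * 153 * 0.741 = 782500.446
Base = 206 * 3600 = 741600
TSS = 782500.446 / 741600 * 100 = 105.52

105.52 TSS


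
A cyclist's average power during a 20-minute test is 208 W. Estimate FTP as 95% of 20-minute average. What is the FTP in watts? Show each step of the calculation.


FTP = 20-min power * 0.95
= 208 * 0.95
= 197.6 W

197.6 W


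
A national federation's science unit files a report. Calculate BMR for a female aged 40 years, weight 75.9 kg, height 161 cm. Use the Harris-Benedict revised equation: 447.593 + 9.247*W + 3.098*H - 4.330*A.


Substituting values:
W term = 9.247 * 75.9 = 701.8473
H term = 3.098 * 161 = 498.778
A term = 4.330 * 40 = 173.2
BMR = 1475.02 kcal/day

1475.02 kcal/day


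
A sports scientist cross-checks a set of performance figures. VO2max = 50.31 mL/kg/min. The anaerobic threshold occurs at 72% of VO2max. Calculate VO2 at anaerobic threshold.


AT fraction = 72 / 100 = 0.72
AT VO2 = 50.31 * 0.72
= 36.22 mL/kg/min

36.22 mL/kg/min


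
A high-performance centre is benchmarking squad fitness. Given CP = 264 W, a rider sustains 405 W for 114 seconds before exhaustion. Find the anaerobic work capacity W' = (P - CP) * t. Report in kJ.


Excess power = 405 - 264 = 141 W
Work above CP = 141 * 114 = 16074 J
W' = 16.074 kJ

16.074 kJ


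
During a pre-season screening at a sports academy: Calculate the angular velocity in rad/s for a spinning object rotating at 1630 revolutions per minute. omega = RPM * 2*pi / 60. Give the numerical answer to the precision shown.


omega = RPM * 2*pi / 60
= 1630 * 6.28318531 / 60
= 170.693 rad/s

170.693 rad/s


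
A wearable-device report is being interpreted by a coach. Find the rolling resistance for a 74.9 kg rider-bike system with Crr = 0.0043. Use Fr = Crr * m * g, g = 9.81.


m * g = 74.9 * 9.81 = 734.769 N
Fr = 0.0043 * 734.769 = 3.16 N

3.16 N


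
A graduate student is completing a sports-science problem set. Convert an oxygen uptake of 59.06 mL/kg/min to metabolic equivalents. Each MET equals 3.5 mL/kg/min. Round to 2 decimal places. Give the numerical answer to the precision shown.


One MET = 3.5 mL/kg/min
Number of METs = 59.06 / 3.5
= 16.87 METs

16.87 METs


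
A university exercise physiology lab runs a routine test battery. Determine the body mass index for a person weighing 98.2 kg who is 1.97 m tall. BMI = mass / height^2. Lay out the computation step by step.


BMI = mass / height^2
= 98.2 / 1.97^2
= 98.2 / 3.8809
= 25.3 kg/m^2

25.3 kg/m^2


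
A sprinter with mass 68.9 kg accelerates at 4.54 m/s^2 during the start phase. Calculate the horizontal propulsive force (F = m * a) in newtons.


F = m * a
= 68.9 * 4.54
= 312.81 N

312.81 N


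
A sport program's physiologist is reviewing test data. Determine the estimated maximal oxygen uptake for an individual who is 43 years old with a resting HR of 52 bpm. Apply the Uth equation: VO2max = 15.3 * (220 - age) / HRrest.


HRmax = 220 - 43 = 177
VO2max = 15.3 * (177 / 52)
= 15.3 * 3.4038
= 52.08 mL/kg/min

52.08 mL/kg/min


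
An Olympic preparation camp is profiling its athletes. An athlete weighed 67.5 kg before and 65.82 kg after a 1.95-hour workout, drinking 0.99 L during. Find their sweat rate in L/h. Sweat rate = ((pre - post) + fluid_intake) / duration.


Body mass change = 1.68 kg
Total sweat loss = 1.68 + 0.99 = 2.67 L
Rate = 2.67 / 1.95 = 1.369 L/h

1.369 L/h


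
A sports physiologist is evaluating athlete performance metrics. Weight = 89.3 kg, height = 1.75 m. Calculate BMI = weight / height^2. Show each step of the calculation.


height^2 = 1.75^2 = 3.0625
BMI = 89.3 / 3.0625 = 29.16 kg/m^2

29.16 kg/m^2


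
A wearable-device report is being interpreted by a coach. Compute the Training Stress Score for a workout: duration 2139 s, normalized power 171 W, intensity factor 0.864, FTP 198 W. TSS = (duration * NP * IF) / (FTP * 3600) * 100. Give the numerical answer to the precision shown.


Product = 2139 * 171 * 0.864 = 316024.416
Base = 198 * 3600 = 712800
TSS = 316024.416 / 712800 * 100 = 44.34

44.34 TSS


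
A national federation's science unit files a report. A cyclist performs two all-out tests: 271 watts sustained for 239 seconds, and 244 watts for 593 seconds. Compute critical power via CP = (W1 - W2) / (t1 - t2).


W1 = P1 * t1 = 271 * 239 = 64769 J
W2 = P2 * t2 = 244 * 593 = 144692 J
CP = (64769 - 144692) / (239 - 593)
= 225.77 W

225.77 W


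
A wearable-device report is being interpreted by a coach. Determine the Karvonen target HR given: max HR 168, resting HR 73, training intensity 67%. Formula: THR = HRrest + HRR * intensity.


HRR = HRmax - HRrest = 168 - 73 = 95
THR = 73 + 95 * 0.67
= 136.65 bpm

136.65 bpm


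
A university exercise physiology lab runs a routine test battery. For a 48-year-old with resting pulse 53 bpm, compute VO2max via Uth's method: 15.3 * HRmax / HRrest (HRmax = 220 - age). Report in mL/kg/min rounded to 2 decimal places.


Step 1: HRmax = 220 - 48 = 172 bpm
Step 2: Ratio = 172 / 53 = 3.2453
Step 3: VO2max = 15.3 * 3.2453 = 49.65 mL/kg/min

49.65 mL/kg/min


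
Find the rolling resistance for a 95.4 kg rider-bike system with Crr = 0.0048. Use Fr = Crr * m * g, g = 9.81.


m * g = 95.4 * 9.81 = 935.874 N
Fr = 0.0048 * 935.874 = 4.492 N

4.492 N


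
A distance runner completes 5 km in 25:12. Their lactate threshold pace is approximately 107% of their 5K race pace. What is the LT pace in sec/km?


Convert to seconds: 25 min 12 s = 1512 s
Pace per km = 1512 / 5 = 302.4 s/km
LT pace = 302.4 * 1.07 = 323.57 s/km

323.57 s/km


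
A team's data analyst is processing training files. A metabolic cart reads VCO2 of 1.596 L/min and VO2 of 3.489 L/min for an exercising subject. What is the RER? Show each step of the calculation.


RER = VCO2 / VO2 = 1.596 / 3.489 = 0.4574

0.4574


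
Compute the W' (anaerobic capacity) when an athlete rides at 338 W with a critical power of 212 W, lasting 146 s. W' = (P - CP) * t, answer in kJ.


Above-CP power = 126 W
Duration = 146 s
W' = 126 * 146 = 18396 J
Convert: 18396 / 1000 = 18.396 kJ

18.396 kJ


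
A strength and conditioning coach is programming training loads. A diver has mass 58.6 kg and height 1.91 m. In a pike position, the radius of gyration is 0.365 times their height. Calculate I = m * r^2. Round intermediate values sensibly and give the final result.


r = 0.365 * 1.91 = 0.69715 m
I = m * r^2 = 58.6 * 0.486018 = 28.481 kg*m^2

28.481 kg*m^2


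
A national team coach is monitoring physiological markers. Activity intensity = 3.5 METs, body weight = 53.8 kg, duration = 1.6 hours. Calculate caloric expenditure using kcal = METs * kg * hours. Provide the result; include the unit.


kcal = 3.5 * 53.8 * 1.6
= 188.3 * 1.6
= 301.28 kcal

301.28 kcal


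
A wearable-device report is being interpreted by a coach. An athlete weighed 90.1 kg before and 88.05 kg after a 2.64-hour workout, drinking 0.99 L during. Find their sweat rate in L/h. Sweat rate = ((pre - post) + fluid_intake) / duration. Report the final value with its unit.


Body mass change = 2.05 kg
Total sweat loss = 2.05 + 0.99 = 3.04 L
Rate = 3.04 / 2.64 = 1.152 L/h

1.152 L/h


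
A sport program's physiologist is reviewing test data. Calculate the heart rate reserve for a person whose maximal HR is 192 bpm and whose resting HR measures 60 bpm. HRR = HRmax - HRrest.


HRmax = 192 bpm
HRrest = 60 bpm
HRR = 192 - 60 = 132 bpm

132 bpm


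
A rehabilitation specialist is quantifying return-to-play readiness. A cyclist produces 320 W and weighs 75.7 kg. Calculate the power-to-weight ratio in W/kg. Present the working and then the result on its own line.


P/W = power / mass
= 320 / 75.7
= 4.227 W/kg

4.227 W/kg


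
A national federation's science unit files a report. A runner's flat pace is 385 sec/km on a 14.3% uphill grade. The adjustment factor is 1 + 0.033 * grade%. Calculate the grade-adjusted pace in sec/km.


Factor = 1 + 0.033 * 14.3 = 1.4719
Adjusted pace = 385 * 1.4719
= 566.68 sec/km

566.68 s/km


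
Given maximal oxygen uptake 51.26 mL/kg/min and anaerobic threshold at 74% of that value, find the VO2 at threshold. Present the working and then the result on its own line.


Percentage as decimal = 0.74
VO2 at AT = 51.26 * 0.74 = 37.93 mL/kg/min

37.93 mL/kg/min


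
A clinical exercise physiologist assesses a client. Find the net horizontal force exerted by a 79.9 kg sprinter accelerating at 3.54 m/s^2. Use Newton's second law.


Newton's second law: F = m * a
F = 79.9 * 3.54 = 282.85 N

282.85 N


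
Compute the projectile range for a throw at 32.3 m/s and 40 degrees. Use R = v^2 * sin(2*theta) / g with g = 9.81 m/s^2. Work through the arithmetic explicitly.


Two times the angle = 80 degrees
sin(80) = 0.984808
R = 1043.29 * 0.984808 / 9.81 = 104.734 m

104.734 m


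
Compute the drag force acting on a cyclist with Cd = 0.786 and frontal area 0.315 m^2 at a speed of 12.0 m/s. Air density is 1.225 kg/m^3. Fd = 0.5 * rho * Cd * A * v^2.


Step 1: v^2 = 144.0
Step 2: Fd = 0.5 * 1.225 * 0.786 * 0.315 * 144.0
= 21.837 N

21.837 N


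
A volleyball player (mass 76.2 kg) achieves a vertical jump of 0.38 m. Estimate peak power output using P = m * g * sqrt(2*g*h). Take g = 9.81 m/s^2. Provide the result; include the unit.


2 * g * h = 2 * 9.81 * 0.38 = 7.4556
sqrt(7.4556) = 2.730494 m/s
P = 76.2 * 9.81 * 2.730494 = 2041.1 W

2041.1 W


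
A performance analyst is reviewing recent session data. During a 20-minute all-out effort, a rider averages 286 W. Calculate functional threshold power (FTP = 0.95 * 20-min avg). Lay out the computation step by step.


FTP = 0.95 * 286
= 271.7 W

271.7 W


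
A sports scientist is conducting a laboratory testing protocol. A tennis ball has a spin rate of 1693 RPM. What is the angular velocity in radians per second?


Convert RPM to rad/s: multiply by 2*pi and divide by 60
omega = 1693 * 2 * pi / 60
= 177.291 rad/s

177.291 rad/s


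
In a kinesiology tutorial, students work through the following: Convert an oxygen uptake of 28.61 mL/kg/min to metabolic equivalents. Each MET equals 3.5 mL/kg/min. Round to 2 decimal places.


One MET = 3.5 mL/kg/min
Number of METs = 28.61 / 3.5
= 8.17 METs

8.17 METs


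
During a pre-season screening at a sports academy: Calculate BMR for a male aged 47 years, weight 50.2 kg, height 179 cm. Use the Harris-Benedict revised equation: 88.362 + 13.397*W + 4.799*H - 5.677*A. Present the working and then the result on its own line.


Substituting values:
W term = 13.397 * 50.2 = 672.5294
H term = 4.799 * 179 = 859.021
A term = 5.677 * 47 = 266.819
BMR = 1353.09 kcal/day

1353.09 kcal/day


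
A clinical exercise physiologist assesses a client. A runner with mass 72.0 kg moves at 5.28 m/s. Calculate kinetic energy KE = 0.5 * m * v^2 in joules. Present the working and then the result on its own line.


v^2 = 5.28^2 = 27.8784
KE = 0.5 * 72.0 * 27.8784
= 1003.62 J

1003.62 J


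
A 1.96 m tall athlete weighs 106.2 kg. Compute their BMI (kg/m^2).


height^2 = 3.8416 m^2
BMI = 106.2 / 3.8416 = 27.64 kg/m^2

27.64 kg/m^2


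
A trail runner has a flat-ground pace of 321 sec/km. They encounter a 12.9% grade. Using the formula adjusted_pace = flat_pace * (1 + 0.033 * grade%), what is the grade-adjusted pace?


Grade factor = 1 + 0.033 * 12.9 = 1.4257
Adjusted = 321 * 1.4257 = 457.65 sec/km

457.65 s/km


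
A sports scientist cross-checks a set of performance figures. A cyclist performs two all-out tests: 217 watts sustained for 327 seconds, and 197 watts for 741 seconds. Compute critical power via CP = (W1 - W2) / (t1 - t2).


W1 = P1 * t1 = 217 * 327 = 70959 J
W2 = P2 * t2 = 197 * 741 = 145977 J
CP = (70959 - 145977) / (327 - 741)
= 181.2 W

181.2 W


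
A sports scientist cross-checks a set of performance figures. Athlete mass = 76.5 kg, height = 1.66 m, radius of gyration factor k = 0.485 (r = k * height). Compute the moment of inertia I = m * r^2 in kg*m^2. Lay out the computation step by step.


r = k * height = 0.485 * 1.66 = 0.8051 m
r^2 = 0.8051^2 = 0.648186
I = 76.5 * 0.648186 = 49.586 kg*m^2

49.586 kg*m^2


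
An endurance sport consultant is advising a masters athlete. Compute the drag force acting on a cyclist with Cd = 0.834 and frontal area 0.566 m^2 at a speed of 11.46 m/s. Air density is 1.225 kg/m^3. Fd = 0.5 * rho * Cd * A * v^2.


Step 1: v^2 = 131.3316
Step 2: Fd = 0.5 * 1.225 * 0.834 * 0.566 * 131.3316
= 37.972 N

37.972 N


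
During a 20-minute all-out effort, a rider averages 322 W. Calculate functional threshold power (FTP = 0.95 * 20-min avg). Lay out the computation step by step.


FTP = 0.95 * 322
= 305.9 W

305.9 W


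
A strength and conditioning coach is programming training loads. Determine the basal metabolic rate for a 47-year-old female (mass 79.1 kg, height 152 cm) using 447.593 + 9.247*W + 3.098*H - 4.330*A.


BMR = 447.593 + 9.247*79.1 + 3.098*152 - 4.330*47
= 1446.42 kcal/day

1446.42 kcal/day


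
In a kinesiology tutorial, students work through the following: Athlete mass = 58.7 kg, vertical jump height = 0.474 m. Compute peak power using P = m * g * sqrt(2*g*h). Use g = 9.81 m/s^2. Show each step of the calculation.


sqrt(2 * 9.81 * 0.474) = sqrt(9.29988) = 3.04957 m/s
P = 58.7 * 9.81 * 3.04957
= 1756.09 W

1756.09 W


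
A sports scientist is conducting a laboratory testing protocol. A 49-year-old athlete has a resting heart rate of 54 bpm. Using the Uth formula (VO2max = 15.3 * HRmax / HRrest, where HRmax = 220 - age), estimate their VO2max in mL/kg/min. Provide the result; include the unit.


HRmax = 220 - 49 = 171 bpm
Ratio = HRmax / HRrest = 171 / 54 = 3.1667
VO2max = 15.3 * 3.1667 = 48.45 mL/kg/min

48.45 mL/kg/min


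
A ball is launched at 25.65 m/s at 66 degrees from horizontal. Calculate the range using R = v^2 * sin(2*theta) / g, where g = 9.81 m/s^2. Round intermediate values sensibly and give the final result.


sin(2 * 66) = sin(132) = 0.743145
v^2 = 25.65^2 = 657.9225
R = 657.9225 * 0.743145 / 9.81
= 49.84 m

49.84 m


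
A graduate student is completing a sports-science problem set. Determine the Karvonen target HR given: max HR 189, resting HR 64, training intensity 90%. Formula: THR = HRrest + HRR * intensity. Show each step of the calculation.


HRR = HRmax - HRrest = 189 - 64 = 125
THR = 64 + 125 * 0.9
= 176.5 bpm

176.5 bpm


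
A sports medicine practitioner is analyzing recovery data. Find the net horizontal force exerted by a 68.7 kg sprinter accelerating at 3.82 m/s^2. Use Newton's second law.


Newton's second law: F = m * a
F = 68.7 * 3.82 = 262.43 N

262.43 N


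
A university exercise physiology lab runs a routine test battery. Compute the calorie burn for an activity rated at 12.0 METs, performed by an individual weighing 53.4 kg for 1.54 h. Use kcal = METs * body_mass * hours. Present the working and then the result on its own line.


Product of METs and mass = 12.0 * 53.4 = 640.8
Total kcal = 640.8 * 1.54 = 986.83 kcal

986.83 kcal


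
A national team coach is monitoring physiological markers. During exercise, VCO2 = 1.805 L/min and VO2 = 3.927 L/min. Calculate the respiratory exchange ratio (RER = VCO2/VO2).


RER = VCO2 / VO2
= 1.805 / 3.927
= 0.4596

0.4596


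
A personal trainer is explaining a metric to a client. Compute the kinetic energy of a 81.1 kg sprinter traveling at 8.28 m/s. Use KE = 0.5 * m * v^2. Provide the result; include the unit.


Velocity squared = 68.5584
KE = 0.5 * 81.1 * 68.5584 = 2780.04 J

2780.04 J


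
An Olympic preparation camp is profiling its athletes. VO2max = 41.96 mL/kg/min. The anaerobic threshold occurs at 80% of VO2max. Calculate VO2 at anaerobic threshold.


AT fraction = 80 / 100 = 0.8
AT VO2 = 41.96 * 0.8
= 33.57 mL/kg/min

33.57 mL/kg/min


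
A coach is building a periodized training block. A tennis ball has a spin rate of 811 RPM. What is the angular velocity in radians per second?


Convert RPM to rad/s: multiply by 2*pi and divide by 60
omega = 811 * 2 * pi / 60
= 84.928 rad/s

84.928 rad/s


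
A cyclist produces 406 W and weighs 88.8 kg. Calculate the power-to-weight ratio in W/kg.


P/W = power / mass
= 406 / 88.8
= 4.572 W/kg

4.572 W/kg


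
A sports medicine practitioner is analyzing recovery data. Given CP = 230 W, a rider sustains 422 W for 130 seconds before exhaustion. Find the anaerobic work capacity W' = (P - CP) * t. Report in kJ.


Excess power = 422 - 230 = 192 W
Work above CP = 192 * 130 = 24960 J
W' = 24.96 kJ

24.96 kJ


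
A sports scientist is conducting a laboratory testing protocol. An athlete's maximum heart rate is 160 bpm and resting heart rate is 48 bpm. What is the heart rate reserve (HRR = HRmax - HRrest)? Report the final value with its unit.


HRR = HRmax - HRrest
= 160 - 48
= 112 bpm

112 bpm


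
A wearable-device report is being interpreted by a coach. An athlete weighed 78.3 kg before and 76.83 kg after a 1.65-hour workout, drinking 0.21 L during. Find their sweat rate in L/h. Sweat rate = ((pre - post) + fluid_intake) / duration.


Body mass change = 1.47 kg
Total sweat loss = 1.47 + 0.21 = 1.68 L
Rate = 1.68 / 1.65 = 1.018 L/h

1.018 L/h


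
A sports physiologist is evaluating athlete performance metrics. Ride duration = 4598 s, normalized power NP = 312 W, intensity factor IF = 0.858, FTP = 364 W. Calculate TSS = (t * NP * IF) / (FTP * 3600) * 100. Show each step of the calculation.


Numerator = 4598 * 312 * 0.858 = 1230866.208
Denominator = 364 * 3600 = 1310400
TSS = 1230866.208 / 1310400 * 100
= 93.93

93.93 TSS


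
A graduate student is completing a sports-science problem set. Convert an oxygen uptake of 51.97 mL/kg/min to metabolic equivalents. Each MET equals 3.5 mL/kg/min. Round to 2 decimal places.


One MET = 3.5 mL/kg/min
Number of METs = 51.97 / 3.5
= 14.85 METs

14.85 METs


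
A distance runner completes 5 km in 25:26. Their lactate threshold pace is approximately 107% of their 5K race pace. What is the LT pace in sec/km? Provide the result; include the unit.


Convert to seconds: 25 min 26 s = 1526 s
Pace per km = 1526 / 5 = 305.2 s/km
LT pace = 305.2 * 1.07 = 326.56 s/km

326.56 s/km


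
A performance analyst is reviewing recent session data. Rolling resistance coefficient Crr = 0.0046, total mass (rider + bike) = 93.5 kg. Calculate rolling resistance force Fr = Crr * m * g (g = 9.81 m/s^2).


Fr = Crr * m * g
= 0.0046 * 93.5 * 9.81
= 4.219 N

4.219 N


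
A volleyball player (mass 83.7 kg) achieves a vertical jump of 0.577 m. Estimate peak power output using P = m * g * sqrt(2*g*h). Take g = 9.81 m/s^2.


2 * g * h = 2 * 9.81 * 0.577 = 11.32074
sqrt(11.32074) = 3.364631 m/s
P = 83.7 * 9.81 * 3.364631 = 2762.69 W

2762.69 W


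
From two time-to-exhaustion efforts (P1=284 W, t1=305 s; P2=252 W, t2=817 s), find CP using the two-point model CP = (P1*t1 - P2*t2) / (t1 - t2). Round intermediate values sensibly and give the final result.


Work in trial 1 = 86620 J
Work in trial 2 = 205884 J
Delta work = -119264 J
Delta time = -512 s
CP = -119264 / -512 = 232.94 W

232.94 W


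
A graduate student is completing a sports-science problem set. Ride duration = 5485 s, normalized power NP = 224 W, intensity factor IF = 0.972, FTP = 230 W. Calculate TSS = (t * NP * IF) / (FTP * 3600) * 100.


Numerator = 5485 * 224 * 0.972 = 1194238.08
Denominator = 230 * 3600 = 828000
TSS = 1194238.08 / 828000 * 100
= 144.23

144.23 TSS


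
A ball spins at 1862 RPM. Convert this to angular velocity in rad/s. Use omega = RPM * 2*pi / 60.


omega = 1862 * 2 * pi / 60
= 1862 * 6.28318531 / 60
= 11699.291 / 60
= 194.988 rad/s

194.988 rad/s


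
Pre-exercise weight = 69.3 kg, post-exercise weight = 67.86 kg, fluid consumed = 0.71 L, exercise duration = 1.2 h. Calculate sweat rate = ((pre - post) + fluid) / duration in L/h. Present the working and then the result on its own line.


Weight loss = 69.3 - 67.86 = 1.44 kg (approx L)
Total sweat = 1.44 + 0.71 = 2.15 L
Sweat rate = 2.15 / 1.2 = 1.792 L/h

1.792 L/h


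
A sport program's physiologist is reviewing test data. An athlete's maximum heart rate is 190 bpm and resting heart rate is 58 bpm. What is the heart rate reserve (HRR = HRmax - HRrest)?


HRR = HRmax - HRrest
= 190 - 58
= 132 bpm

132 bpm


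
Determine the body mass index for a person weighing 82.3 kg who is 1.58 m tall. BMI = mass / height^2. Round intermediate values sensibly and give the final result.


BMI = mass / height^2
= 82.3 / 1.58^2
= 82.3 / 2.4964
= 32.97 kg/m^2

32.97 kg/m^2


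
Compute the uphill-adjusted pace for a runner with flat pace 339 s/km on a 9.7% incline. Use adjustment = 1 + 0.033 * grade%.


Adjustment factor = 1 + 0.033 * 9.7 = 1.3201
Grade-adjusted pace = 339 * 1.3201 = 447.51 s/km

447.51 s/km


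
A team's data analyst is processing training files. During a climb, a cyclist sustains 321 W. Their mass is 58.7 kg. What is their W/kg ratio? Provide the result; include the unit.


Power-to-weight = 321 W / 58.7 kg
= 5.468 W/kg

5.468 W/kg


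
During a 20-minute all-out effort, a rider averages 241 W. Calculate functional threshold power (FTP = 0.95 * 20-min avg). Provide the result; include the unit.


FTP = 0.95 * 241
= 228.95 W

228.95 W


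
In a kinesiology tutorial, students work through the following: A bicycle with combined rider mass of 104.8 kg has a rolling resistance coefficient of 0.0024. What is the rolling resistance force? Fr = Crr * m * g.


Fr = 0.0024 * 104.8 * 9.81
= 0.25152 * 9.81
= 2.467 N

2.467 N


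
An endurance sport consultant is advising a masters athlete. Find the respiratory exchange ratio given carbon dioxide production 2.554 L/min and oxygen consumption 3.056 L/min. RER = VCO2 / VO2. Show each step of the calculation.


VCO2 = 2.554 L/min
VO2 = 3.056 L/min
RER = 2.554 / 3.056 = 0.8357

0.8357


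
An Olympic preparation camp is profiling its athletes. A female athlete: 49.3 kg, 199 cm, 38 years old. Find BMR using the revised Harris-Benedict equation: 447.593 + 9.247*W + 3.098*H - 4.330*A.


Intercept = 447.593
Weight contribution = 9.247 * 49.3 = 455.8771
Height contribution = 3.098 * 199 = 616.502
Age contribution = 4.33 * 38 = 164.54
BMR = 447.593 + 455.8771 + 616.502 - 164.54
= 1355.43 kcal/day

1355.43 kcal/day


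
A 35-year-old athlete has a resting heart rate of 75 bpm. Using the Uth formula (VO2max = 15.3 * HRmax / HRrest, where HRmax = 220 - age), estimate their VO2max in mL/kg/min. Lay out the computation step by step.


HRmax = 220 - 35 = 185 bpm
Ratio = HRmax / HRrest = 185 / 75 = 2.4667
VO2max = 15.3 * 2.4667 = 37.74 mL/kg/min

37.74 mL/kg/min


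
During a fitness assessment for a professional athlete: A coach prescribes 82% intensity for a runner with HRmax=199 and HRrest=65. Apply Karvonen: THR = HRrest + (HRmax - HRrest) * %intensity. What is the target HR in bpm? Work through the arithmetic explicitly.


Heart rate reserve = 199 - 65 = 134
Intensity fraction = 82 / 100 = 0.82
THR = 65 + 134 * 0.82 = 174.88 bpm

174.88 bpm


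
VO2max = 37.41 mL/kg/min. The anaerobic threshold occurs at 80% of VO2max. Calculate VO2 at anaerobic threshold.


AT fraction = 80 / 100 = 0.8
AT VO2 = 37.41 * 0.8
= 29.93 mL/kg/min

29.93 mL/kg/min


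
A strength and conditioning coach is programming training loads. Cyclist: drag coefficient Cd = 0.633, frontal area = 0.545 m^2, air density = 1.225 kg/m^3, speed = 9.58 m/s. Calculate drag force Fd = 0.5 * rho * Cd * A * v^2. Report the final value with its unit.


v^2 = 9.58^2 = 91.7764
Fd = 0.5 * 1.225 * 0.633 * 0.545 * 91.7764
= 19.393 N

19.393 N


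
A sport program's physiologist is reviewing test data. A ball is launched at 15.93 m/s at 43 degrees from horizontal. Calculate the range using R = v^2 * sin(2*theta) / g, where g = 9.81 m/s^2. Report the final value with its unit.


sin(2 * 43) = sin(86) = 0.997564
v^2 = 15.93^2 = 253.7649
R = 253.7649 * 0.997564 / 9.81
= 25.805 m

25.805 m


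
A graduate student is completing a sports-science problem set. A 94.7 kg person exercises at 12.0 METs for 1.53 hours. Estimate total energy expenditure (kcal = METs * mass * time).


Energy = METs * mass(kg) * time(h)
= 12.0 * 94.7 * 1.53
= 1738.69 kcal

1738.69 kcal


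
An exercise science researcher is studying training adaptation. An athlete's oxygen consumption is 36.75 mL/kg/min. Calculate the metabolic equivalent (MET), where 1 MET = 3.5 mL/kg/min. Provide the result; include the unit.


MET = VO2 / 3.5
= 36.75 / 3.5
= 10.5 METs

10.5 METs


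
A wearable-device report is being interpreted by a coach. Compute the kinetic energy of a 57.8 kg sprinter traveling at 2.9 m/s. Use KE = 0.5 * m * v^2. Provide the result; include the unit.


Velocity squared = 8.41
KE = 0.5 * 57.8 * 8.41 = 243.05 J

243.05 J


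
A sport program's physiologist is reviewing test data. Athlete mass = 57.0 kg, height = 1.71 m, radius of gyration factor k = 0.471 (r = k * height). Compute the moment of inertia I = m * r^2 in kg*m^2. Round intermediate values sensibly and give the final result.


r = k * height = 0.471 * 1.71 = 0.80541 m
r^2 = 0.80541^2 = 0.648685
I = 57.0 * 0.648685 = 36.975 kg*m^2

36.975 kg*m^2


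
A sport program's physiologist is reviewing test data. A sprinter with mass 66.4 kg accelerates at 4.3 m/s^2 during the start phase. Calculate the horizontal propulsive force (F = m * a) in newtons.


F = m * a
= 66.4 * 4.3
= 285.52 N

285.52 N


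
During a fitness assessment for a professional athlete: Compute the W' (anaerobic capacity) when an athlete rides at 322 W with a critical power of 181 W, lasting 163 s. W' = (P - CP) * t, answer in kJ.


Above-CP power = 141 W
Duration = 163 s
W' = 141 * 163 = 22983 J
Convert: 22983 / 1000 = 22.983 kJ

22.983 kJ


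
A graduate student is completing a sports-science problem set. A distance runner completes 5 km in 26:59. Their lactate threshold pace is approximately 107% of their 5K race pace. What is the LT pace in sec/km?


Convert to seconds: 26 min 59 s = 1619 s
Pace per km = 1619 / 5 = 323.8 s/km
LT pace = 323.8 * 1.07 = 346.47 s/km

346.47 s/km


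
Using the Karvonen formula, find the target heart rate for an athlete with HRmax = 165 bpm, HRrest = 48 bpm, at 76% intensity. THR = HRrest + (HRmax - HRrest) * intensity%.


HRR = 165 - 48 = 117
THR = 48 + 117 * 0.76
= 48 + 88.92
= 136.92 bpm

136.92 bpm


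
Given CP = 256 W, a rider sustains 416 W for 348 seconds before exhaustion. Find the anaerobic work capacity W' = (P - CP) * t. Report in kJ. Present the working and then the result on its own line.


Excess power = 416 - 256 = 160 W
Work above CP = 160 * 348 = 55680 J
W' = 55.68 kJ

55.68 kJ


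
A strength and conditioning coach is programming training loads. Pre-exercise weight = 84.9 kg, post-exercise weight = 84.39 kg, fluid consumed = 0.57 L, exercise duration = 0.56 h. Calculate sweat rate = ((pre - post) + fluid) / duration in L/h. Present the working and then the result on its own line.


Weight loss = 84.9 - 84.39 = 0.51 kg (approx L)
Total sweat = 0.51 + 0.57 = 1.08 L
Sweat rate = 1.08 / 0.56 = 1.929 L/h

1.929 L/h


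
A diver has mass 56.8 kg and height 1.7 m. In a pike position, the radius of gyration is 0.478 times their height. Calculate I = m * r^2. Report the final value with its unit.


r = 0.478 * 1.7 = 0.8126 m
I = m * r^2 = 56.8 * 0.660319 = 37.506 kg*m^2

37.506 kg*m^2


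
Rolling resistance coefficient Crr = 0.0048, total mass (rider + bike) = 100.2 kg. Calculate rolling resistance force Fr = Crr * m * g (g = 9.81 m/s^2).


Fr = Crr * m * g
= 0.0048 * 100.2 * 9.81
= 4.718 N

4.718 N


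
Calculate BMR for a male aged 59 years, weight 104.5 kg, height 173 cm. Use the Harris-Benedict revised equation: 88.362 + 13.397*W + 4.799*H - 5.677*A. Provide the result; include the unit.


Substituting values:
W term = 13.397 * 104.5 = 1399.9865
H term = 4.799 * 173 = 830.227
A term = 5.677 * 59 = 334.943
BMR = 1983.63 kcal/day

1983.63 kcal/day


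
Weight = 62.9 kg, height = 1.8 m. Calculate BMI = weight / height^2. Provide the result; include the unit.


height^2 = 1.8^2 = 3.24
BMI = 62.9 / 3.24 = 19.41 kg/m^2

19.41 kg/m^2


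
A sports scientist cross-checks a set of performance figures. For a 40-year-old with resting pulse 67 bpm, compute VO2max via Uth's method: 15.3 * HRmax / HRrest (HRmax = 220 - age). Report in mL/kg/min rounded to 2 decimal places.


Step 1: HRmax = 220 - 40 = 180 bpm
Step 2: Ratio = 180 / 67 = 2.6866
Step 3: VO2max = 15.3 * 2.6866 = 41.1 mL/kg/min

41.1 mL/kg/min


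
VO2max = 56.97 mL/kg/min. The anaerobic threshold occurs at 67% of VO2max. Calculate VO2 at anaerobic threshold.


AT fraction = 67 / 100 = 0.67
AT VO2 = 56.97 * 0.67
= 38.17 mL/kg/min

38.17 mL/kg/min


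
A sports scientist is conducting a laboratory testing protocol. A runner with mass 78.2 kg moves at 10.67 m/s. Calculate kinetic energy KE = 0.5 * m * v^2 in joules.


v^2 = 10.67^2 = 113.8489
KE = 0.5 * 78.2 * 113.8489
= 4451.49 J

4451.49 J


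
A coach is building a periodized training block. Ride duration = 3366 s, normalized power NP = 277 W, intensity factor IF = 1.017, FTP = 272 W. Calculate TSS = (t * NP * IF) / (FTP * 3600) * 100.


Numerator = 3366 * 277 * 1.017 = 948232.494
Denominator = 272 * 3600 = 979200
TSS = 948232.494 / 979200 * 100
= 96.84

96.84 TSS


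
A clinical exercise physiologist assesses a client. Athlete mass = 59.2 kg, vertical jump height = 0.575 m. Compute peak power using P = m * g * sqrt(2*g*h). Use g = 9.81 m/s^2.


sqrt(2 * 9.81 * 0.575) = sqrt(11.2815) = 3.358794 m/s
P = 59.2 * 9.81 * 3.358794
= 1950.63 W

1950.63 W


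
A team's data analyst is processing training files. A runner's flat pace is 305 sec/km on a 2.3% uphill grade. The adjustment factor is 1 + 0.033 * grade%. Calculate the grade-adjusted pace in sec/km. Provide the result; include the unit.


Factor = 1 + 0.033 * 2.3 = 1.0759
Adjusted pace = 305 * 1.0759
= 328.15 sec/km

328.15 s/km


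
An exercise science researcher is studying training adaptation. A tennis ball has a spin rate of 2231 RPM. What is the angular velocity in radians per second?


Convert RPM to rad/s: multiply by 2*pi and divide by 60
omega = 2231 * 2 * pi / 60
= 233.63 rad/s

233.63 rad/s


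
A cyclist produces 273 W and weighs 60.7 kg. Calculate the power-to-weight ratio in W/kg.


P/W = power / mass
= 273 / 60.7
= 4.498 W/kg

4.498 W/kg


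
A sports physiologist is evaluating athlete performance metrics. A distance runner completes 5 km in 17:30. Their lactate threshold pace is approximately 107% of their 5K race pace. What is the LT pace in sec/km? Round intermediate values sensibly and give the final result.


Convert to seconds: 17 min 30 s = 1050 s
Pace per km = 1050 / 5 = 210.0 s/km
LT pace = 210.0 * 1.07 = 224.7 s/km

224.7 s/km


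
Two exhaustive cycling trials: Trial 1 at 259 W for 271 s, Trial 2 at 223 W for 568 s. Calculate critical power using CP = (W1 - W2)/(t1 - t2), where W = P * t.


W1 = 259 * 271 = 70189 J
W2 = 223 * 568 = 126664 J
CP = (70189 - 126664) / (271 - 568)
= -56475 / -297
= 190.15 W

190.15 W


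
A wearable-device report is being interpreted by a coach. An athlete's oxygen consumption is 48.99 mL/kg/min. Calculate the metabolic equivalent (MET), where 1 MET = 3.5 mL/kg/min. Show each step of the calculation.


MET = VO2 / 3.5
= 48.99 / 3.5
= 14.0 METs

14.0 METs


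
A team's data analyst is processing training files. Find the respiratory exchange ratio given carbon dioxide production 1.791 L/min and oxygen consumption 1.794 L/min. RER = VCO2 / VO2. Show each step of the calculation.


VCO2 = 1.791 L/min
VO2 = 1.794 L/min
RER = 1.791 / 1.794 = 0.9983

0.9983


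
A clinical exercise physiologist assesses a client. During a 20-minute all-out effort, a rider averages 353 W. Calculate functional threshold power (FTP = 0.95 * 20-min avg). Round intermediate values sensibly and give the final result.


FTP = 0.95 * 353
= 335.35 W

335.35 W


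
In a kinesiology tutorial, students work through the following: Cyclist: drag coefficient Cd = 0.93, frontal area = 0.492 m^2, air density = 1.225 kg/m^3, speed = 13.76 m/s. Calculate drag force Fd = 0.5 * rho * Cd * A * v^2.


v^2 = 13.76^2 = 189.3376
Fd = 0.5 * 1.225 * 0.93 * 0.492 * 189.3376
= 53.063 N

53.063 N


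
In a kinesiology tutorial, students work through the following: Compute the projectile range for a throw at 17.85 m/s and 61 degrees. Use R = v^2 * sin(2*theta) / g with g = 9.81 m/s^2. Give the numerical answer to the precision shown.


Two times the angle = 122 degrees
sin(122) = 0.848048
R = 318.6225 * 0.848048 / 9.81 = 27.544 m

27.544 m


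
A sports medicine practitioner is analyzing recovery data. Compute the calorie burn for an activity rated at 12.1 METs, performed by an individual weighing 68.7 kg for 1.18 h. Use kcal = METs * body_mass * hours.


Product of METs and mass = 12.1 * 68.7 = 831.27
Total kcal = 831.27 * 1.18 = 980.9 kcal

980.9 kcal


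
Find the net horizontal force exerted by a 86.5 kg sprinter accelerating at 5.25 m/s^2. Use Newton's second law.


Newton's second law: F = m * a
F = 86.5 * 5.25 = 454.13 N

454.13 N


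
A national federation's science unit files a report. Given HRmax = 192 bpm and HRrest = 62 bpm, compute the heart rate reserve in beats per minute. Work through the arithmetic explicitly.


Heart rate reserve = maximum HR minus resting HR
HRR = 192 - 62 = 130 bpm

130 bpm


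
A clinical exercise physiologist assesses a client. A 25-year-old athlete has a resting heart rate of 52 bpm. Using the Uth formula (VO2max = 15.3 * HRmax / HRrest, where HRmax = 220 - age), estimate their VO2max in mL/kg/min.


HRmax = 220 - 25 = 195 bpm
Ratio = HRmax / HRrest = 195 / 52 = 3.75
VO2max = 15.3 * 3.75 = 57.38 mL/kg/min

57.38 mL/kg/min


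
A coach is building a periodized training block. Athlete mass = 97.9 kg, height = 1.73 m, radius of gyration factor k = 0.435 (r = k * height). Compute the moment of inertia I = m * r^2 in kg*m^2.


r = k * height = 0.435 * 1.73 = 0.75255 m
r^2 = 0.75255^2 = 0.566332
I = 97.9 * 0.566332 = 55.444 kg*m^2

55.444 kg*m^2


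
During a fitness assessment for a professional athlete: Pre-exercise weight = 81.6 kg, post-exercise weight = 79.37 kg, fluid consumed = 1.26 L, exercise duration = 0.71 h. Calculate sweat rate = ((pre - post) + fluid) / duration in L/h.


Weight loss = 81.6 - 79.37 = 2.23 kg (approx L)
Total sweat = 2.23 + 1.26 = 3.49 L
Sweat rate = 3.49 / 0.71 = 4.915 L/h

4.915 L/h


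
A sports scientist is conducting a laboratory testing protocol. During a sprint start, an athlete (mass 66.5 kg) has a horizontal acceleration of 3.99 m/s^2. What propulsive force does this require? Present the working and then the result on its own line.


Propulsive force = mass * acceleration
= 66.5 kg * 3.99 m/s^2
= 265.34 N

265.34 N


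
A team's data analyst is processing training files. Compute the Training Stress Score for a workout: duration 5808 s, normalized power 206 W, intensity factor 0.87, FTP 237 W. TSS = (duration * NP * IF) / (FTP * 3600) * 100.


Product = 5808 * 206 * 0.87 = 1040909.76
Base = 237 * 3600 = 853200
TSS = 1040909.76 / 853200 * 100 = 122.0

122.0 TSS


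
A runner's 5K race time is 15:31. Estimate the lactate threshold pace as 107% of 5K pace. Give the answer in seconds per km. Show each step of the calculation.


Total race time = 15*60 + 31 = 931 seconds
5K pace = 931 / 5 = 186.2 sec/km
LT pace = 186.2 * 1.07 = 199.23 sec/km

199.23 s/km


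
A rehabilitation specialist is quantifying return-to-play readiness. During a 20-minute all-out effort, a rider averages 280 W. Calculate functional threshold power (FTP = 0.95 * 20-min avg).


FTP = 0.95 * 280
= 266.0 W

266.0 W


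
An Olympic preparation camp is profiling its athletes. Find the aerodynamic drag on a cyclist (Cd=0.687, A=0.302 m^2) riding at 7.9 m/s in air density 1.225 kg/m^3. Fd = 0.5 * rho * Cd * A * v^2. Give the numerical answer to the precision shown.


Fd = 0.5 * 1.225 * 0.687 * 0.302 * 7.9^2
= 0.5 * 1.225 * 0.687 * 0.302 * 62.41
= 7.931 N

7.931 N


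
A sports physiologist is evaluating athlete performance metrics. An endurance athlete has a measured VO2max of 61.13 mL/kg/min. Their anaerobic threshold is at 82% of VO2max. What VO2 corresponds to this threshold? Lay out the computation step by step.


Anaerobic threshold VO2 = VO2max * 82%
= 61.13 * 0.82
= 50.13 mL/kg/min

50.13 mL/kg/min


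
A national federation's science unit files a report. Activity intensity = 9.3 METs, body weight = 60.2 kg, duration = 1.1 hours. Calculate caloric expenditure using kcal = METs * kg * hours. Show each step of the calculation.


kcal = 9.3 * 60.2 * 1.1
= 559.86 * 1.1
= 615.85 kcal

615.85 kcal


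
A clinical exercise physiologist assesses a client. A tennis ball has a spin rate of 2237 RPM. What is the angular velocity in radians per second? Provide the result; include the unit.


Convert RPM to rad/s: multiply by 2*pi and divide by 60
omega = 2237 * 2 * pi / 60
= 234.258 rad/s

234.258 rad/s


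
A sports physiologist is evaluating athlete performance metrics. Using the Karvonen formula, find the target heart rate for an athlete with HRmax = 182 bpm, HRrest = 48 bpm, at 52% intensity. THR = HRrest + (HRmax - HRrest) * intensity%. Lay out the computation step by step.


HRR = 182 - 48 = 134
THR = 48 + 134 * 0.52
= 48 + 69.68
= 117.68 bpm

117.68 bpm


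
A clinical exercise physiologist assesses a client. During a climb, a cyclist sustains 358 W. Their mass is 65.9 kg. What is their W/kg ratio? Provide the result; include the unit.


Power-to-weight = 358 W / 65.9 kg
= 5.432 W/kg

5.432 W/kg


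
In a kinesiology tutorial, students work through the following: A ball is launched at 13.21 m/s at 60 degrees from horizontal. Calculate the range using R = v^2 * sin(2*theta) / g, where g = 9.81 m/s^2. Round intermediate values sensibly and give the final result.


sin(2 * 60) = sin(120) = 0.866025
v^2 = 13.21^2 = 174.5041
R = 174.5041 * 0.866025 / 9.81
= 15.405 m

15.405 m


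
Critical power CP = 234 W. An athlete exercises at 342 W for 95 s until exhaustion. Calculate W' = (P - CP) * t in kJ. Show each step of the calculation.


P - CP = 342 - 234 = 108 W
W' = 108 * 95 = 10260 J
= 10260 / 1000 = 10.26 kJ

10.26 kJ


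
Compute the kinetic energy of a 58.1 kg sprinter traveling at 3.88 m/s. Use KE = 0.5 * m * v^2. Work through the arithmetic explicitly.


Velocity squared = 15.0544
KE = 0.5 * 58.1 * 15.0544 = 437.33 J

437.33 J


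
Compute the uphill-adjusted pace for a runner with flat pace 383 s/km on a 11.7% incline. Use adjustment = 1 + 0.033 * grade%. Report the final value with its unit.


Adjustment factor = 1 + 0.033 * 11.7 = 1.3861
Grade-adjusted pace = 383 * 1.3861 = 530.88 s/km

530.88 s/km


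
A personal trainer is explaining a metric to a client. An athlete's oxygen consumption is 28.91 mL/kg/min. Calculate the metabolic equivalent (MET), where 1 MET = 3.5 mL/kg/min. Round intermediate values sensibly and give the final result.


MET = VO2 / 3.5
= 28.91 / 3.5
= 8.26 METs

8.26 METs


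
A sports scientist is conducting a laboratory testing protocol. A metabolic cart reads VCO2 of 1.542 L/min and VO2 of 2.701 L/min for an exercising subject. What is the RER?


RER = VCO2 / VO2 = 1.542 / 2.701 = 0.5709

0.5709


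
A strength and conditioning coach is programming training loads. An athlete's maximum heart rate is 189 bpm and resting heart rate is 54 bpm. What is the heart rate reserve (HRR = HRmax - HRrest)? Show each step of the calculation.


HRR = HRmax - HRrest
= 189 - 54
= 135 bpm

135 bpm
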